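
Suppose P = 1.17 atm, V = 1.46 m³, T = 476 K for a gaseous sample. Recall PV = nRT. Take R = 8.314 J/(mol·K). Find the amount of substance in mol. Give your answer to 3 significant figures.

43.7 mol

Rearranging: n = PV/(RT).
P = 1.17 atm = 1.186×10^5 Pa; V = 1.46 m³; T = 476 K; R = 8.314 J/(mol·K).
n = 43.74 mol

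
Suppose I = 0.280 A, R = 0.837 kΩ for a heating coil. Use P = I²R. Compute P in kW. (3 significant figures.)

0.0656 kW

P is given directly by: P = I²R.
I = 0.280 A; R = 0.837 kΩ = 837.0 Ω.
P = 65.62 W
65.62 W × (1 kW / 1000 W) = 0.06562 kW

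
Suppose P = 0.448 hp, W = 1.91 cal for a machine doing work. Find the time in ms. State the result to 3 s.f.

23.9 ms

Rearranging P = W/t for t: t = W/P.
P = 0.448 hp = 334.1 W; W = 1.91 cal = 7.991 J.
t = 0.02392 s
0.02392 s × (1 ms / 0.001000 s) = 23.92 ms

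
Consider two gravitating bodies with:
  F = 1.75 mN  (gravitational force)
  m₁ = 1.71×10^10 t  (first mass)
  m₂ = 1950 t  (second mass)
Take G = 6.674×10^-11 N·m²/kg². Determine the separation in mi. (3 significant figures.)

From Newton's law of gravitation: r = √(G·m₁m₂/F).
F = 1.75 mN = 0.001750 N; m₁ = 1.71×10^10 t = 1.710×10^13 kg; m₂ = 1950 t = 1.950×10^6 kg; G = 6.674×10^-11 N·m²/kg².
r = 1.128×10^6 m
1.128×10^6 m × (1 mi / 1609 m) = 700.7 mi

701 mi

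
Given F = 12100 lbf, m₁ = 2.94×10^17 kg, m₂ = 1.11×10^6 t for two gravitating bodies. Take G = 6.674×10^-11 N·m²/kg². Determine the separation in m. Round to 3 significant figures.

Solving F = G·m₁·m₂/r² for r: r = √(G·m₁m₂/F).
F = 12100 lbf = 53823 N; m₁ = 2.94×10^17 kg; m₂ = 1.11×10^6 t = 1.110×10^9 kg; G = 6.674×10^-11 N·m²/kg².
r = 6.361×10^5 m

6.36×10^5 m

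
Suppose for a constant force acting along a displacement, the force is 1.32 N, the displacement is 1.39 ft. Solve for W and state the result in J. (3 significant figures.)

Directly: W = F·d.
F = 1.32 N; d = 1.39 ft = 0.4237 m.
W = 0.5592 J

0.559 J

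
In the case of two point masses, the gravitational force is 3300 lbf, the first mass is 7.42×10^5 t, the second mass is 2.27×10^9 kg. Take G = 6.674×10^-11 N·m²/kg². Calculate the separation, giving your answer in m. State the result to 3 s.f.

87.5 m

Rearranging: r = √(G·m₁m₂/F).
F = 3300 lbf = 14679 N; m₁ = 7.42×10^5 t = 7.420×10^8 kg; m₂ = 2.27×10^9 kg; G = 6.674×10^-11 N·m²/kg².
r = 87.51 m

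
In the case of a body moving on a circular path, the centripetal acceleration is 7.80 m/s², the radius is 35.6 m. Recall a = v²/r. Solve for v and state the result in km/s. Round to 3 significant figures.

Rearranging: v = √(a·r).
a = 7.80 m/s²; r = 35.6 m.
v = 16.66 m/s
16.66 m/s × (1 km/s / 1000 m/s) = 0.01666 km/s

0.0167 km/s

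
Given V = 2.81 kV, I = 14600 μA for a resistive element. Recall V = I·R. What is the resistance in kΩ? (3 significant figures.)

192 kΩ

From Ohm's law: R = V/I.
V = 2.81 kV = 2810 V; I = 14600 μA = 0.01460 A.
R = 1.925×10^5 Ω
1.925×10^5 Ω × (1 kΩ / 1000 Ω) = 192.5 kΩ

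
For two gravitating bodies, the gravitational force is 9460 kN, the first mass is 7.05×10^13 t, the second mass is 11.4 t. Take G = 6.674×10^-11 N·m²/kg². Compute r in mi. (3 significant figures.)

Rearranging: r = √(G·m₁m₂/F).
F = 9460 kN = 9.460×10^6 N; m₁ = 7.05×10^13 t = 7.050×10^16 kg; m₂ = 11.4 t = 11400 kg; G = 6.674×10^-11 N·m²/kg².
r = 75.30 m
75.30 m × (1 mi / 1609 m) = 0.04679 mi

0.0468 mi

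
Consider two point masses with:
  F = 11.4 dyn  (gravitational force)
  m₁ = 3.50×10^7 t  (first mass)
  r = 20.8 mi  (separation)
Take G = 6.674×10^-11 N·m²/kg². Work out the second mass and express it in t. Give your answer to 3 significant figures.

From Newton's law of gravitation: m₂ = F·r²/(G·m₁).
F = 11.4 dyn = 1.140×10^-4 N; m₁ = 3.50×10^7 t = 3.500×10^10 kg; r = 20.8 mi = 33474 m; G = 6.674×10^-11 N·m²/kg².
m₂ = 54686 kg
54686 kg × (1 t / 1000 kg) = 54.69 t

54.7 t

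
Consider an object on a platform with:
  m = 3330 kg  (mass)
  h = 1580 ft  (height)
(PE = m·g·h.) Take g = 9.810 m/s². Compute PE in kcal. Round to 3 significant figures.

3760 kcal

PE is given directly by: PE = mgh.
m = 3330 kg; h = 1580 ft = 481.6 m; g = 9.810 m/s².
PE = 1.573×10^7 J
1.573×10^7 J × (1 kcal / 4184 J) = 3760 kcal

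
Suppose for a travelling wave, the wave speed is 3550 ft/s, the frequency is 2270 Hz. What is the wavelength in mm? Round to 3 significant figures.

Rearranging v = f·λ for λ: λ = v/f.
v = 3550 ft/s = 1082 m/s; f = 2270 Hz.
λ = 0.4767 m
0.4767 m × (1 mm / 0.001000 m) = 476.7 mm

477 mm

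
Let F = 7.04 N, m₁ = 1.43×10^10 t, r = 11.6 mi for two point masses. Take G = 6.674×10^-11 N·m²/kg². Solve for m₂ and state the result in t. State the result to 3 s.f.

2570 t

From Newton's law of gravitation: m₂ = F·r²/(G·m₁).
F = 7.04 N; m₁ = 1.43×10^10 t = 1.430×10^13 kg; r = 11.6 mi = 18668 m; G = 6.674×10^-11 N·m²/kg².
m₂ = 2.571×10^6 kg
2.571×10^6 kg × (1 t / 1000 kg) = 2571 t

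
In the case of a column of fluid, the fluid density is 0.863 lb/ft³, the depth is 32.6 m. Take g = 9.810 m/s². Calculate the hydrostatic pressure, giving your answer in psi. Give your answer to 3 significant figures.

Directly: P = ρgh.
ρ = 0.863 lb/ft³ = 13.82 kg/m³; h = 32.6 m; g = 9.810 m/s².
P = 4421 Pa  (the unit combination reduces to kg/(m·s²) = Pa)
4421 Pa × (1 psi / 6895 Pa) = 0.6412 psi

0.641 psi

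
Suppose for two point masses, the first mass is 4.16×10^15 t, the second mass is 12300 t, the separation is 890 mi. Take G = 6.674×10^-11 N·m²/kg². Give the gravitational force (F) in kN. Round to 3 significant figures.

1.66 kN

From Newton's law of gravitation: F = Gm₁m₂/r².
m₁ = 4.16×10^15 t = 4.160×10^18 kg; m₂ = 12300 t = 1.230×10^7 kg; r = 890 mi = 1.432×10^6 m; G = 6.674×10^-11 N·m²/kg².
F = 1665 N
1665 N × (1 kN / 1000 N) = 1.665 kN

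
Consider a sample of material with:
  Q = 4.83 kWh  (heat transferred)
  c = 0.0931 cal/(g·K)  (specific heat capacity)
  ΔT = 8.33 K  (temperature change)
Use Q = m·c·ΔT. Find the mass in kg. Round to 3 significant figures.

5360 kg

Rearranging Q = m·c·ΔT for m: m = Q/(c·ΔT).
Q = 4.83 kWh = 1.739×10^7 J; c = 0.0931 cal/(g·K) = 389.5 J/(kg·K); ΔT = 8.33 K.
m = 5359 kg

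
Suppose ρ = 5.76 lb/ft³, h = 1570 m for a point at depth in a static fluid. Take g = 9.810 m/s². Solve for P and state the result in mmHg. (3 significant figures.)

P is given directly by: P = ρgh.
ρ = 5.76 lb/ft³ = 92.27 kg/m³; h = 1570 m; g = 9.810 m/s².
P = 1.421×10^6 Pa
1.421×10^6 Pa × (1 mmHg / 133.3 Pa) = 10659 mmHg

10700 mmHg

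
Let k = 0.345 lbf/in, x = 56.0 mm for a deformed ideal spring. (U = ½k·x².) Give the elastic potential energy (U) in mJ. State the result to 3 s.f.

94.7 mJ

Directly: U = ½kx².
k = 0.345 lbf/in = 60.42 N/m; x = 56.0 mm = 0.05600 m.
U = 0.09474 J
0.09474 J × (1 mJ / 0.001000 J) = 94.74 mJ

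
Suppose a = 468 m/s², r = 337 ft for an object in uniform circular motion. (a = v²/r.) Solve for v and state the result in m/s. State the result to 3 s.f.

Solving a = v²/r for v: v = √(a·r).
a = 468 m/s²; r = 337 ft = 102.7 m.
v = 219.3 m/s

219 m/s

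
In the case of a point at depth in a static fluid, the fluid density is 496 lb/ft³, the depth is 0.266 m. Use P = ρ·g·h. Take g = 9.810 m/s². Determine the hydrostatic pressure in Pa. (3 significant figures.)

P is given directly by: P = ρgh.
ρ = 496 lb/ft³ = 7945 kg/m³; h = 0.266 m; g = 9.810 m/s².
P = 20733 Pa  (the unit combination reduces to kg/(m·s²) = Pa)

20700 Pa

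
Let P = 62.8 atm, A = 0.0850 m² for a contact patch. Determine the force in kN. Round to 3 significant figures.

Solving P = F/A for F: F = P·A.
P = 62.8 atm = 6.363×10^6 Pa; A = 0.0850 m².
F = 5.409×10^5 N
5.409×10^5 N × (1 kN / 1000 N) = 540.9 kN

541 kN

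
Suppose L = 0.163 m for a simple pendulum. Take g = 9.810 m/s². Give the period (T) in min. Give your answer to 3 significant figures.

0.0135 min

T is given directly by: T = 2π√(L/g).
L = 0.163 m; g = 9.810 m/s².
T = 0.8099 s
0.8099 s × (1 min / 60.00 s) = 0.01350 min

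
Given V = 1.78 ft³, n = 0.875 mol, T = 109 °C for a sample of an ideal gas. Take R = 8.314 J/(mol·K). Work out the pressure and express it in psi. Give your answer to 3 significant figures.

From the ideal-gas law: P = nRT/V.
V = 1.78 ft³ = 0.05040 m³; n = 0.875 mol; T = 109 °C = 382.1 K; R = 8.314 J/(mol·K).
P = 55155 Pa
55155 Pa × (1 psi / 6895 Pa) = 8.000 psi

8.00 psi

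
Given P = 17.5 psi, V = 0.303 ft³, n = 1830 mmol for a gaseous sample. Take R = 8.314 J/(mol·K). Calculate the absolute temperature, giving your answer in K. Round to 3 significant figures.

Rearranging: T = PV/(nR).
P = 17.5 psi = 1.207×10^5 Pa; V = 0.303 ft³ = 0.008580 m³; n = 1830 mmol = 1.830 mol; R = 8.314 J/(mol·K).
T = 68.04 K

68.0 K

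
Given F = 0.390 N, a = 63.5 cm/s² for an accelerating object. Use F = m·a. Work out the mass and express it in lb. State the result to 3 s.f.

Rearranging F = m·a for m: m = F/a.
F = 0.390 N; a = 63.5 cm/s² = 0.6350 m/s².
m = 0.6142 kg
0.6142 kg × (1 lb / 0.4536 kg) = 1.354 lb

1.35 lb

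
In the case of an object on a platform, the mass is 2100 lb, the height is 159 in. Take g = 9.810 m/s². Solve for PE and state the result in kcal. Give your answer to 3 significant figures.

9.02 kcal

Directly: PE = mgh.
m = 2100 lb = 952.5 kg; h = 159 in = 4.039 m; g = 9.810 m/s².
PE = 37739 J
37739 J × (1 kcal / 4184 J) = 9.020 kcal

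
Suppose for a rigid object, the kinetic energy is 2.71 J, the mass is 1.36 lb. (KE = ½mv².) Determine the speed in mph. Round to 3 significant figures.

Rearranging KE = ½mv² for v: v = √(2·KE/m).
KE = 2.71 J; m = 1.36 lb = 0.6169 kg.
v = 2.964 m/s
2.964 m/s × (1 mph / 0.4470 m/s) = 6.631 mph

6.63 mph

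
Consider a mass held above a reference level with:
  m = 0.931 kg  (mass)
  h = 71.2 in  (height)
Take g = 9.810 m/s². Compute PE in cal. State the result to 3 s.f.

3.95 cal

PE is given directly by: PE = mgh.
m = 0.931 kg; h = 71.2 in = 1.808 m; g = 9.810 m/s².
PE = 16.52 J
16.52 J × (1 cal / 4.184 J) = 3.948 cal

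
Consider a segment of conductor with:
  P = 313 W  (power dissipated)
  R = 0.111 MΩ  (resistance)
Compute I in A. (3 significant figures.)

0.0531 A

Solving P = I²R for I: I = √(P/R).
P = 313 W; R = 0.111 MΩ = 1.110×10^5 Ω.
I = 0.05310 A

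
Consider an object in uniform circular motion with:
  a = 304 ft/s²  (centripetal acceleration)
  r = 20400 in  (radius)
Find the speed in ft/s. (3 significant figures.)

Rearranging: v = √(a·r).
a = 304 ft/s² = 92.66 m/s²; r = 20400 in = 518.2 m.
v = 219.1 m/s
219.1 m/s × (1 ft/s / 0.3048 m/s) = 718.9 ft/s

719 ft/s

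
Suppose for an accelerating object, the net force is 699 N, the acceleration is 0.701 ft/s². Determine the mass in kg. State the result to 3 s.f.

3270 kg

Solving F = m·a for m: m = F/a.
F = 699 N; a = 0.701 ft/s² = 0.2137 m/s².
m = 3271 kg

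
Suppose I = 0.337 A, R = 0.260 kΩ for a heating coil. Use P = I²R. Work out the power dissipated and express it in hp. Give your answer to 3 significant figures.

P is given directly by: P = I²R.
I = 0.337 A; R = 0.260 kΩ = 260.0 Ω.
P = 29.53 W
29.53 W × (1 hp / 745.7 W) = 0.03960 hp

0.0396 hp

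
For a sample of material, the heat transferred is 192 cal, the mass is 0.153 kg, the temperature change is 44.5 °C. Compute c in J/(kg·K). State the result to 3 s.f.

Rearranging: c = Q/(m·ΔT).
Q = 192 cal = 803.3 J; m = 0.153 kg; ΔT = 44.5 °C = 44.50 K.
c = 118.0 J/(kg·K)

118 J/(kg·K)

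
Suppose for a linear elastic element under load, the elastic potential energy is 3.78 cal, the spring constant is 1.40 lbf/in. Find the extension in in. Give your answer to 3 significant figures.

14.1 in

Solving U = ½k·x² for x: x = √(2U/k).
U = 3.78 cal = 15.82 J; k = 1.40 lbf/in = 245.2 N/m.
x = 0.3592 m
0.3592 m × (1 in / 0.02540 m) = 14.14 in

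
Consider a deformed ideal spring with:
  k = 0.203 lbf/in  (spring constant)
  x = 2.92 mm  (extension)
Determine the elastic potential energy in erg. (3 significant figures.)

1520 erg

U is given directly by: U = ½kx².
k = 0.203 lbf/in = 35.55 N/m; x = 2.92 mm = 0.002920 m.
U = 1.516×10^-4 J  (the unit combination reduces to kg·m²/s² = J)
1.516×10^-4 J × (1 erg / 1.000×10^-7 J) = 1516 erg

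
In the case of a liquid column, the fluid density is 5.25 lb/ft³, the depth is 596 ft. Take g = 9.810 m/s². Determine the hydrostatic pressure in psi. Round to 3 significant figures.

21.7 psi

Directly: P = ρgh.
ρ = 5.25 lb/ft³ = 84.10 kg/m³; h = 596 ft = 181.7 m; g = 9.810 m/s².
P = 1.499×10^5 Pa
1.499×10^5 Pa × (1 psi / 6895 Pa) = 21.74 psi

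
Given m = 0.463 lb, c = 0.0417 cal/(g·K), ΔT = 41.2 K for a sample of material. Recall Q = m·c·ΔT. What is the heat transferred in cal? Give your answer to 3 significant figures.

361 cal

Directly: Q = mcΔT.
m = 0.463 lb = 0.2100 kg; c = 0.0417 cal/(g·K) = 174.5 J/(kg·K); ΔT = 41.2 K.
Q = 1510 J  (the unit combination reduces to kg·m²/s² = J)
1510 J × (1 cal / 4.184 J) = 360.8 cal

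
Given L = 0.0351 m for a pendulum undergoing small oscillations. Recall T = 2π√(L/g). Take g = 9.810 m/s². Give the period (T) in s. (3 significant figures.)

T is given directly by: T = 2π√(L/g).
L = 0.0351 m; g = 9.810 m/s².
T = 0.3758 s

0.376 s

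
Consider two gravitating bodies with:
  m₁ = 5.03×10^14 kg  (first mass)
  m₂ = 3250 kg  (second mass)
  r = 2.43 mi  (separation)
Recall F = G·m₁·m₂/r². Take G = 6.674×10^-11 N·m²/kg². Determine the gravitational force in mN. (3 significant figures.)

From Newton's law of gravitation: F = Gm₁m₂/r².
m₁ = 5.03×10^14 kg; m₂ = 3250 kg; r = 2.43 mi = 3911 m; G = 6.674×10^-11 N·m²/kg².
F = 7.134 N  (the unit combination reduces to kg·m/s² = N)
7.134 N × (1 mN / 0.001000 N) = 7134 mN

7130 mN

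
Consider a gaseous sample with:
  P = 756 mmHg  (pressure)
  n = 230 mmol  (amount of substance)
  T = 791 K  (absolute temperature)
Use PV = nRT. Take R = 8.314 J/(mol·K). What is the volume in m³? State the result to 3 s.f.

0.0150 m³

From the ideal-gas law: V = nRT/P.
P = 756 mmHg = 1.008×10^5 Pa; n = 230 mmol = 0.2300 mol; T = 791 K; R = 8.314 J/(mol·K).
V = 0.01501 m³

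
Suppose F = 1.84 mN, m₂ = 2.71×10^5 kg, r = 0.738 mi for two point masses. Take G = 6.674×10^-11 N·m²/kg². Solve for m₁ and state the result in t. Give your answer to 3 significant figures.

1.44×10^5 t

From Newton's law of gravitation: m₁ = F·r²/(G·m₂).
F = 1.84 mN = 0.001840 N; m₂ = 2.71×10^5 kg; r = 0.738 mi = 1188 m; G = 6.674×10^-11 N·m²/kg².
m₁ = 1.435×10^8 kg
1.435×10^8 kg × (1 t / 1000 kg) = 1.435×10^5 t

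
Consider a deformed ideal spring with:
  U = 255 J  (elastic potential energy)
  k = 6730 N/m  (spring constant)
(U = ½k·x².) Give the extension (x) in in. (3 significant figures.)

Rearranging: x = √(2U/k).
U = 255 J; k = 6730 N/m.
x = 0.2753 m
0.2753 m × (1 in / 0.02540 m) = 10.84 in

10.8 in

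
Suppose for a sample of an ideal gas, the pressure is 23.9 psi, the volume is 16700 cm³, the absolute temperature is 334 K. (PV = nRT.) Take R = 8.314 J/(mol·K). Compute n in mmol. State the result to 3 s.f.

Rearranging PV = nRT for n: n = PV/(RT).
P = 23.9 psi = 1.648×10^5 Pa; V = 16700 cm³ = 0.01670 m³; T = 334 K; R = 8.314 J/(mol·K).
n = 0.9910 mol
0.9910 mol × (1 mmol / 0.001000 mol) = 991.0 mmol

991 mmol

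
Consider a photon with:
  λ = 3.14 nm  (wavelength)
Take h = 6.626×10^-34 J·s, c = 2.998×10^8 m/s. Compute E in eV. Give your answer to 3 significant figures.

395 eV

Directly: E = hc/λ.
λ = 3.14 nm = 3.140×10^-9 m; h = 6.626×10^-34 J·s; c = 2.998×10^8 m/s.
E = 6.326×10^-17 J
6.326×10^-17 J × (1 eV / 1.602×10^-19 J) = 394.9 eV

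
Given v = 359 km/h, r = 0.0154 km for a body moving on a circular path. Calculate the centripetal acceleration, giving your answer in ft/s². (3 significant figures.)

2120 ft/s²

a is given directly by: a = v²/r.
v = 359 km/h = 99.72 m/s; r = 0.0154 km = 15.40 m.
a = 645.7 m/s²
645.7 m/s² × (1 ft/s² / 0.3048 m/s²) = 2119 ft/s²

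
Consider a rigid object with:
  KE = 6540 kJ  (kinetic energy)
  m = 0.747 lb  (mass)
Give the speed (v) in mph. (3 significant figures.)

13900 mph

Rearranging KE = ½mv² for v: v = √(2·KE/m).
KE = 6540 kJ = 6.540×10^6 J; m = 0.747 lb = 0.3388 kg.
v = 6213 m/s
6213 m/s × (1 mph / 0.4470 m/s) = 13898 mph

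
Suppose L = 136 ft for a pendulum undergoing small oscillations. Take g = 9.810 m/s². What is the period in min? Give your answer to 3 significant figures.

0.215 min

T is given directly by: T = 2π√(L/g).
L = 136 ft = 41.45 m; g = 9.810 m/s².
T = 12.92 s
12.92 s × (1 min / 60.00 s) = 0.2153 min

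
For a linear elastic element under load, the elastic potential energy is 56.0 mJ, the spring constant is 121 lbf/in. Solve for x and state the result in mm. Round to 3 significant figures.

2.30 mm

Rearranging: x = √(2U/k).
U = 56.0 mJ = 0.05600 J; k = 121 lbf/in = 21190 N/m.
x = 0.002299 m
0.002299 m × (1 mm / 0.001000 m) = 2.299 mm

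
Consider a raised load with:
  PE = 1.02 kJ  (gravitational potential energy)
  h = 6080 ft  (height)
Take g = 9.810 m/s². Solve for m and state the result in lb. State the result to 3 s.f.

Solving PE = m·g·h for m: m = PE/(g·h).
PE = 1.02 kJ = 1020 J; h = 6080 ft = 1853 m; g = 9.810 m/s².
m = 0.05611 kg
0.05611 kg × (1 lb / 0.4536 kg) = 0.1237 lb

0.124 lb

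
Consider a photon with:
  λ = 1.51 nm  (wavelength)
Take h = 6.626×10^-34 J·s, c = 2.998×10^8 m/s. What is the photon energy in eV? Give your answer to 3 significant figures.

821 eV

E is given directly by: E = hc/λ.
λ = 1.51 nm = 1.510×10^-9 m; h = 6.626×10^-34 J·s; c = 2.998×10^8 m/s.
E = 1.316×10^-16 J
1.316×10^-16 J × (1 eV / 1.602×10^-19 J) = 821.1 eV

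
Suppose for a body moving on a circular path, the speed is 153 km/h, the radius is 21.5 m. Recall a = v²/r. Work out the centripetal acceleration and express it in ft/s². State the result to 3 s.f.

a is given directly by: a = v²/r.
v = 153 km/h = 42.50 m/s; r = 21.5 m.
a = 84.01 m/s²
84.01 m/s² × (1 ft/s² / 0.3048 m/s²) = 275.6 ft/s²

276 ft/s²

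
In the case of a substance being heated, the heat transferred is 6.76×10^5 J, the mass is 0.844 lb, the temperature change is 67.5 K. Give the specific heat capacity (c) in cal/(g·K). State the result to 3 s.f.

6.25 cal/(g·K)

Rearranging: c = Q/(m·ΔT).
Q = 6.76×10^5 J; m = 0.844 lb = 0.3828 kg; ΔT = 67.5 K.
c = 26160 J/(kg·K)
26160 J/(kg·K) × (1 cal/(g·K) / 4184 J/(kg·K)) = 6.252 cal/(g·K)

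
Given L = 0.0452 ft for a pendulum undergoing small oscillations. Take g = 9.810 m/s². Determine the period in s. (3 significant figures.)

Directly: T = 2π√(L/g).
L = 0.0452 ft = 0.01378 m; g = 9.810 m/s².
T = 0.2355 s

0.235 s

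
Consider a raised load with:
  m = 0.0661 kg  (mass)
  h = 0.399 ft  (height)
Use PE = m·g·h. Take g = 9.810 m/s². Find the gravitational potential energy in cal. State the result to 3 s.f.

0.0188 cal

Directly: PE = mgh.
m = 0.0661 kg; h = 0.399 ft = 0.1216 m; g = 9.810 m/s².
PE = 0.07886 J
0.07886 J × (1 cal / 4.184 J) = 0.01885 cal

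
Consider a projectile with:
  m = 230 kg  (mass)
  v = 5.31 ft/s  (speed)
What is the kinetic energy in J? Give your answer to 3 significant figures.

301 J

KE is given directly by: KE = ½mv².
m = 230 kg; v = 5.31 ft/s = 1.618 m/s.
KE = 301.2 J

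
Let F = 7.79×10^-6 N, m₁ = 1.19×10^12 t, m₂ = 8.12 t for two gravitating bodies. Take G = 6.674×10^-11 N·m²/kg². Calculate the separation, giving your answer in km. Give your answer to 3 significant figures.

9100 km

From Newton's law of gravitation: r = √(G·m₁m₂/F).
F = 7.79×10^-6 N; m₁ = 1.19×10^12 t = 1.190×10^15 kg; m₂ = 8.12 t = 8120 kg; G = 6.674×10^-11 N·m²/kg².
r = 9.099×10^6 m
9.099×10^6 m × (1 km / 1000 m) = 9099 km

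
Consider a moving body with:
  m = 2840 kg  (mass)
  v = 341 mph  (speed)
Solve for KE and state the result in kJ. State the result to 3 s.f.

33000 kJ

Directly: KE = ½mv².
m = 2840 kg; v = 341 mph = 152.4 m/s.
KE = 3.300×10^7 J
3.300×10^7 J × (1 kJ / 1000 J) = 32998 kJ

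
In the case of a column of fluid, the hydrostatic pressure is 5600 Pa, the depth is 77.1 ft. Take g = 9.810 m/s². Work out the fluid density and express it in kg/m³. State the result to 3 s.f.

Rearranging: ρ = P/(g·h).
P = 5600 Pa; h = 77.1 ft = 23.50 m; g = 9.810 m/s².
ρ = 24.29 kg/m³

24.3 kg/m³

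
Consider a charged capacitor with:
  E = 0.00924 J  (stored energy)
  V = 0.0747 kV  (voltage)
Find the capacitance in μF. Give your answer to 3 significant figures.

Solving E = ½C·V² for C: C = 2E/V².
E = 0.00924 J; V = 0.0747 kV = 74.70 V.
C = 3.312×10^-6 F
3.312×10^-6 F × (1 μF / 1.000×10^-6 F) = 3.312 μF

3.31 μF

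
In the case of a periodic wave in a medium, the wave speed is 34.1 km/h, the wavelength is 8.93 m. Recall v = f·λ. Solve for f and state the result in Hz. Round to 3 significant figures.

Solving v = f·λ for f: f = v/λ.
v = 34.1 km/h = 9.472 m/s; λ = 8.93 m.
f = 1.061 Hz

1.06 Hz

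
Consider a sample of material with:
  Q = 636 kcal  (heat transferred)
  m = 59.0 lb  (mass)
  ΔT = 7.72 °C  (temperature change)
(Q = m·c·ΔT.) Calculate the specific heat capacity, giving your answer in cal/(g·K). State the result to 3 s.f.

3.08 cal/(g·K)

Solving Q = m·c·ΔT for c: c = Q/(m·ΔT).
Q = 636 kcal = 2.661×10^6 J; m = 59.0 lb = 26.76 kg; ΔT = 7.72 °C = 7.720 K.
c = 12880 J/(kg·K)
12880 J/(kg·K) × (1 cal/(g·K) / 4184 J/(kg·K)) = 3.078 cal/(g·K)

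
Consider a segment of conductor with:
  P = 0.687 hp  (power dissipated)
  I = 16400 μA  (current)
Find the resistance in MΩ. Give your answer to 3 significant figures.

Rearranging: R = P/I².
P = 0.687 hp = 512.3 W; I = 16400 μA = 0.01640 A.
R = 1.905×10^6 Ω
1.905×10^6 Ω × (1 MΩ / 1.000×10^6 Ω) = 1.905 MΩ

1.90 MΩ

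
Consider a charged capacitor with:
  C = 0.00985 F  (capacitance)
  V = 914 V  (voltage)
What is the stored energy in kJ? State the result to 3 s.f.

Directly: E = ½CV².
C = 0.00985 F; V = 914 V.
E = 4114 J  (the unit combination reduces to kg·m²/s² = J)
4114 J × (1 kJ / 1000 J) = 4.114 kJ

4.11 kJ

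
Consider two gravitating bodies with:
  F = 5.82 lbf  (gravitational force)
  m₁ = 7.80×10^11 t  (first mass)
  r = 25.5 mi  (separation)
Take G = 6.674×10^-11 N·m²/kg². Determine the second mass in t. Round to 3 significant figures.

From Newton's law of gravitation: m₂ = F·r²/(G·m₁).
F = 5.82 lbf = 25.89 N; m₁ = 7.80×10^11 t = 7.800×10^14 kg; r = 25.5 mi = 41038 m; G = 6.674×10^-11 N·m²/kg².
m₂ = 8.375×10^5 kg
8.375×10^5 kg × (1 t / 1000 kg) = 837.5 t

838 t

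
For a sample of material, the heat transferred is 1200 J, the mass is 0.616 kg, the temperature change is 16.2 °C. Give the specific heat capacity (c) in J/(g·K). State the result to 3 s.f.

Solving Q = m·c·ΔT for c: c = Q/(m·ΔT).
Q = 1200 J; m = 0.616 kg; ΔT = 16.2 °C = 16.20 K.
c = 120.3 J/(kg·K)
120.3 J/(kg·K) × (1 J/(g·K) / 1000 J/(kg·K)) = 0.1203 J/(g·K)

0.120 J/(g·K)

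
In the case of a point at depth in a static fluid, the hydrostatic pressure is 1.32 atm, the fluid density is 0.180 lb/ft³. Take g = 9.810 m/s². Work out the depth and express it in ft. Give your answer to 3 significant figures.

Rearranging: h = P/(ρ·g).
P = 1.32 atm = 1.337×10^5 Pa; ρ = 0.180 lb/ft³ = 2.883 kg/m³; g = 9.810 m/s².
h = 4729 m
4729 m × (1 ft / 0.3048 m) = 15514 ft

15500 ft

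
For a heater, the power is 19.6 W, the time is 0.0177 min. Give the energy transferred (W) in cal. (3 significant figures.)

Solving P = W/t for W: W = P·t.
P = 19.6 W; t = 0.0177 min = 1.062 s.
W = 20.82 J
20.82 J × (1 cal / 4.184 J) = 4.975 cal

4.97 cal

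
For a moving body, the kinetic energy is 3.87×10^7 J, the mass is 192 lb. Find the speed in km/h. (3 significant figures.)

3390 km/h

Rearranging KE = ½mv² for v: v = √(2·KE/m).
KE = 3.87×10^7 J; m = 192 lb = 87.09 kg.
v = 942.7 m/s
942.7 m/s × (1 km/h / 0.2778 m/s) = 3394 km/h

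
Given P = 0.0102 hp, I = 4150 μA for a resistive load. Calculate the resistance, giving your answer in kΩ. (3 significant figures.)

442 kΩ

Rearranging: R = P/I².
P = 0.0102 hp = 7.606 W; I = 4150 μA = 0.004150 A.
R = 4.416×10^5 Ω
4.416×10^5 Ω × (1 kΩ / 1000 Ω) = 441.6 kΩ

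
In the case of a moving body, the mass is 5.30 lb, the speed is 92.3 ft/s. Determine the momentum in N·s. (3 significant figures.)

Directly: p = mv.
m = 5.30 lb = 2.404 kg; v = 92.3 ft/s = 28.13 m/s.
p = 67.63 kg·m/s  (the unit combination reduces to kg·m/s = kg·m/s)
Since 1 N·s = 1 kg·m/s, 67.63 N·s.

67.6 N·s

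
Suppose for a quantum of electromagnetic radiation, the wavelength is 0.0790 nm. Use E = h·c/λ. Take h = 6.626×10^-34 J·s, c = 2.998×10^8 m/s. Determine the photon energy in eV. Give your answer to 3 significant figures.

15700 eV

E is given directly by: E = hc/λ.
λ = 0.0790 nm = 7.900×10^-11 m; h = 6.626×10^-34 J·s; c = 2.998×10^8 m/s.
E = 2.515×10^-15 J  (the unit combination reduces to kg·m²/s² = J)
2.515×10^-15 J × (1 eV / 1.602×10^-19 J) = 15694 eV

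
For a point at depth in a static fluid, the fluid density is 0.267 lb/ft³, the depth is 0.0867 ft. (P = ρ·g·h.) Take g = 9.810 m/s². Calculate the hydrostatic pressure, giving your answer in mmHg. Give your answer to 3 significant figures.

0.00832 mmHg

P is given directly by: P = ρgh.
ρ = 0.267 lb/ft³ = 4.277 kg/m³; h = 0.0867 ft = 0.02643 m; g = 9.810 m/s².
P = 1.109 Pa
1.109 Pa × (1 mmHg / 133.3 Pa) = 0.008316 mmHg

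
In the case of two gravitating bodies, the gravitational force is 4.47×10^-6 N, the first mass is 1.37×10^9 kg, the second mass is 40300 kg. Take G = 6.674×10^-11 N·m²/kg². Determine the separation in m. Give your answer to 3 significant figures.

28700 m

From Newton's law of gravitation: r = √(G·m₁m₂/F).
F = 4.47×10^-6 N; m₁ = 1.37×10^9 kg; m₂ = 40300 kg; G = 6.674×10^-11 N·m²/kg².
r = 28711 m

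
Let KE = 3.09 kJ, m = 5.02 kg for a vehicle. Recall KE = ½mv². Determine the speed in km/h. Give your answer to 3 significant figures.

Rearranging KE = ½mv² for v: v = √(2·KE/m).
KE = 3.09 kJ = 3090 J; m = 5.02 kg.
v = 35.09 m/s
35.09 m/s × (1 km/h / 0.2778 m/s) = 126.3 km/h

126 km/h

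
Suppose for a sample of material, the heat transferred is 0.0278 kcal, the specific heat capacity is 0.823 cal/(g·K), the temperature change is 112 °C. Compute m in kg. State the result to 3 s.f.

3.02×10^-4 kg

Solving Q = m·c·ΔT for m: m = Q/(c·ΔT).
Q = 0.0278 kcal = 116.3 J; c = 0.823 cal/(g·K) = 3443 J/(kg·K); ΔT = 112 °C = 112.0 K.
m = 3.016×10^-4 kg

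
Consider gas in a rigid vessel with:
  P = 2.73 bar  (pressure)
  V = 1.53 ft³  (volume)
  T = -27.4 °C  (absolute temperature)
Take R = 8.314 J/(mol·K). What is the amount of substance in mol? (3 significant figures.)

From the ideal-gas law: n = PV/(RT).
P = 2.73 bar = 2.730×10^5 Pa; V = 1.53 ft³ = 0.04332 m³; T = -27.4 °C = 245.7 K; R = 8.314 J/(mol·K).
n = 5.789 mol

5.79 mol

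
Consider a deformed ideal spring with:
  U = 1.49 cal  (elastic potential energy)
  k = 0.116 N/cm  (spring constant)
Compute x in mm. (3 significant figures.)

1040 mm

Rearranging: x = √(2U/k).
U = 1.49 cal = 6.234 J; k = 0.116 N/cm = 11.60 N/m.
x = 1.037 m
1.037 m × (1 mm / 0.001000 m) = 1037 mm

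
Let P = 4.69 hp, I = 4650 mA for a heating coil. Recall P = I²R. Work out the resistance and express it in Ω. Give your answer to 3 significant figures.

162 Ω

Rearranging P = I²R for R: R = P/I².
P = 4.69 hp = 3497 W; I = 4650 mA = 4.650 A.
R = 161.7 Ω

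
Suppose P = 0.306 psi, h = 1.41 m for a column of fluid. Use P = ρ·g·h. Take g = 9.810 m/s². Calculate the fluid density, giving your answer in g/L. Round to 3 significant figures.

153 g/L

Rearranging: ρ = P/(g·h).
P = 0.306 psi = 2110 Pa; h = 1.41 m; g = 9.810 m/s².
ρ = 152.5 kg/m³
Since 1 g/L = 1 kg/m³, 152.5 g/L.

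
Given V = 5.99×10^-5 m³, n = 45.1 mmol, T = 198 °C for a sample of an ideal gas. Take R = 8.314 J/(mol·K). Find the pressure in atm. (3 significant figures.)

From the ideal-gas law: P = nRT/V.
V = 5.99×10^-5 m³; n = 45.1 mmol = 0.04510 mol; T = 198 °C = 471.1 K; R = 8.314 J/(mol·K).
P = 2.949×10^6 Pa
2.949×10^6 Pa × (1 atm / 1.013×10^5 Pa) = 29.11 atm

29.1 atm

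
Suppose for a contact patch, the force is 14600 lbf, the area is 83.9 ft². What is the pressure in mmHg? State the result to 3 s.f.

Directly: P = F/A.
F = 14600 lbf = 64944 N; A = 83.9 ft² = 7.795 m².
P = 8332 Pa
8332 Pa × (1 mmHg / 133.3 Pa) = 62.50 mmHg

62.5 mmHg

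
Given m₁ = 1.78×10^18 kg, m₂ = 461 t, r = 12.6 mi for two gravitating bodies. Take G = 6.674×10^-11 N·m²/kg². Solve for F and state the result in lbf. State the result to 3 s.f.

From Newton's law of gravitation: F = Gm₁m₂/r².
m₁ = 1.78×10^18 kg; m₂ = 461 t = 4.610×10^5 kg; r = 12.6 mi = 20278 m; G = 6.674×10^-11 N·m²/kg².
F = 1.332×10^5 N  (the unit combination reduces to kg·m/s² = N)
1.332×10^5 N × (1 lbf / 4.448 N) = 29942 lbf

29900 lbf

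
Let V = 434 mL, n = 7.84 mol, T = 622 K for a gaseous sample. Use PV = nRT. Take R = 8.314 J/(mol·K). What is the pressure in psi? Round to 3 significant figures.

13500 psi

P is given directly by: P = nRT/V.
V = 434 mL = 4.340×10^-4 m³; n = 7.84 mol; T = 622 K; R = 8.314 J/(mol·K).
P = 9.342×10^7 Pa  (the unit combination reduces to kg/(m·s²) = Pa)
9.342×10^7 Pa × (1 psi / 6895 Pa) = 13549 psi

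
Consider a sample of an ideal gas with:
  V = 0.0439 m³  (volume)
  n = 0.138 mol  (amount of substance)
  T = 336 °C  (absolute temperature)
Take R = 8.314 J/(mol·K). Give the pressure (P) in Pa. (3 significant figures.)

15900 Pa

Directly: P = nRT/V.
V = 0.0439 m³; n = 0.138 mol; T = 336 °C = 609.1 K; R = 8.314 J/(mol·K).
P = 15920 Pa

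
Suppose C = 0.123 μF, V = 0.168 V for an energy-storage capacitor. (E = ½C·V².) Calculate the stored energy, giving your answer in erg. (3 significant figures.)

0.0174 erg

Directly: E = ½CV².
C = 0.123 μF = 1.230×10^-7 F; V = 0.168 V.
E = 1.736×10^-9 J  (the unit combination reduces to kg·m²/s² = J)
1.736×10^-9 J × (1 erg / 1.000×10^-7 J) = 0.01736 erg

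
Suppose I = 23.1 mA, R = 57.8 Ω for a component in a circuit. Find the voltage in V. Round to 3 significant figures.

1.34 V

From Ohm's law: V = IR.
I = 23.1 mA = 0.02310 A; R = 57.8 Ω.
V = 1.335 V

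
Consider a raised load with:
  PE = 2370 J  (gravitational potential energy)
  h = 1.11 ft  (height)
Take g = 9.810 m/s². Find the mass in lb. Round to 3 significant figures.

1570 lb

Rearranging PE = m·g·h for m: m = PE/(g·h).
PE = 2370 J; h = 1.11 ft = 0.3383 m; g = 9.810 m/s².
m = 714.1 kg
714.1 kg × (1 lb / 0.4536 kg) = 1574 lb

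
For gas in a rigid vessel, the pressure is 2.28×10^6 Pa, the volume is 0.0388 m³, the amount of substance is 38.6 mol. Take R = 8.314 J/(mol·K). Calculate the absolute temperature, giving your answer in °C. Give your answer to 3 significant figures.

Solving PV = nRT for T: T = PV/(nR).
P = 2.28×10^6 Pa; V = 0.0388 m³; n = 38.6 mol; R = 8.314 J/(mol·K).
T = 275.7 K
275.7 K − 273.15 = 2.507 °C

2.51 °C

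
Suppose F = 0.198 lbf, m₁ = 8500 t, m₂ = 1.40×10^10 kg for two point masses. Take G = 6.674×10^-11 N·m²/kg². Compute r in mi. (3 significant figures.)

From Newton's law of gravitation: r = √(G·m₁m₂/F).
F = 0.198 lbf = 0.8807 N; m₁ = 8500 t = 8.500×10^6 kg; m₂ = 1.40×10^10 kg; G = 6.674×10^-11 N·m²/kg².
r = 3003 m
3003 m × (1 mi / 1609 m) = 1.866 mi

1.87 mi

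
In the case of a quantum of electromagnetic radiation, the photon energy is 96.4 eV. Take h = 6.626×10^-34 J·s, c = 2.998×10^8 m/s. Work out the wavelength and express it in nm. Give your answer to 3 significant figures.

12.9 nm

Rearranging E = h·c/λ for λ: λ = hc/E.
E = 96.4 eV = 1.544×10^-17 J; h = 6.626×10^-34 J·s; c = 2.998×10^8 m/s.
λ = 1.286×10^-8 m
1.286×10^-8 m × (1 nm / 1.000×10^-9 m) = 12.86 nm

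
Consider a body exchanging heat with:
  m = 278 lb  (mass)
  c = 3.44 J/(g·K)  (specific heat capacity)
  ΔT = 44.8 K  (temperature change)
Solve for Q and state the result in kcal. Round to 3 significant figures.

4640 kcal

Q is given directly by: Q = mcΔT.
m = 278 lb = 126.1 kg; c = 3.44 J/(g·K) = 3440 J/(kg·K); ΔT = 44.8 K.
Q = 1.943×10^7 J  (the unit combination reduces to kg·m²/s² = J)
1.943×10^7 J × (1 kcal / 4184 J) = 4645 kcal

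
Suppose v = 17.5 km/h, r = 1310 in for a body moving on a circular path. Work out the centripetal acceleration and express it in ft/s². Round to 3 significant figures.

2.33 ft/s²

a is given directly by: a = v²/r.
v = 17.5 km/h = 4.861 m/s; r = 1310 in = 33.27 m.
a = 0.7102 m/s²
0.7102 m/s² × (1 ft/s² / 0.3048 m/s²) = 2.330 ft/s²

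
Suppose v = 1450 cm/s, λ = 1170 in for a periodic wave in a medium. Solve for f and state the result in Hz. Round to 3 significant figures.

Rearranging: f = v/λ.
v = 1450 cm/s = 14.50 m/s; λ = 1170 in = 29.72 m.
f = 0.4879 Hz

0.488 Hz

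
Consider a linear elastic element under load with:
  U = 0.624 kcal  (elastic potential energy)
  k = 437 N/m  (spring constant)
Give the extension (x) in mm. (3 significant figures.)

Rearranging: x = √(2U/k).
U = 0.624 kcal = 2611 J; k = 437 N/m.
x = 3.457 m
3.457 m × (1 mm / 0.001000 m) = 3457 mm

3460 mm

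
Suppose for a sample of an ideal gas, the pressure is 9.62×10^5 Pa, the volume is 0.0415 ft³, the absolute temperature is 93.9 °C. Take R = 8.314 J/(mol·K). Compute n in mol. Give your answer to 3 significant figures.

From the ideal-gas law: n = PV/(RT).
P = 9.62×10^5 Pa; V = 0.0415 ft³ = 0.001175 m³; T = 93.9 °C = 367.0 K; R = 8.314 J/(mol·K).
n = 0.3705 mol

0.370 mol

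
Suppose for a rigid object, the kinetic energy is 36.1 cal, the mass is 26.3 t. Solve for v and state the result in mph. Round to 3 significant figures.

Rearranging: v = √(2·KE/m).
KE = 36.1 cal = 151.0 J; m = 26.3 t = 26300 kg.
v = 0.1072 m/s
0.1072 m/s × (1 mph / 0.4470 m/s) = 0.2397 mph

0.240 mph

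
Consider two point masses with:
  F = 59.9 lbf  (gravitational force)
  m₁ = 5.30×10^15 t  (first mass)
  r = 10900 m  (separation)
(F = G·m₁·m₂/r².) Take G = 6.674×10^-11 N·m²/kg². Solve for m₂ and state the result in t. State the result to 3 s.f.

From Newton's law of gravitation: m₂ = F·r²/(G·m₁).
F = 59.9 lbf = 266.4 N; m₁ = 5.30×10^15 t = 5.300×10^18 kg; r = 10900 m; G = 6.674×10^-11 N·m²/kg².
m₂ = 89.50 kg
89.50 kg × (1 t / 1000 kg) = 0.08950 t

0.0895 t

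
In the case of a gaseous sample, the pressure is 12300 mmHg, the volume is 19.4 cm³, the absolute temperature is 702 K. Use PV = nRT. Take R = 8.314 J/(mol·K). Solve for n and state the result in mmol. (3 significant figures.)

5.45 mmol

From the ideal-gas law: n = PV/(RT).
P = 12300 mmHg = 1.640×10^6 Pa; V = 19.4 cm³ = 1.940×10^-5 m³; T = 702 K; R = 8.314 J/(mol·K).
n = 0.005451 mol
0.005451 mol × (1 mmol / 0.001000 mol) = 5.451 mmol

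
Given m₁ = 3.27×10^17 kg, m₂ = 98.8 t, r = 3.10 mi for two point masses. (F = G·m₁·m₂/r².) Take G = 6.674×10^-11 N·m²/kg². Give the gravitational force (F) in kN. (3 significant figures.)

Directly: F = Gm₁m₂/r².
m₁ = 3.27×10^17 kg; m₂ = 98.8 t = 98800 kg; r = 3.10 mi = 4989 m; G = 6.674×10^-11 N·m²/kg².
F = 86630 N  (the unit combination reduces to kg·m/s² = N)
86630 N × (1 kN / 1000 N) = 86.63 kN

86.6 kN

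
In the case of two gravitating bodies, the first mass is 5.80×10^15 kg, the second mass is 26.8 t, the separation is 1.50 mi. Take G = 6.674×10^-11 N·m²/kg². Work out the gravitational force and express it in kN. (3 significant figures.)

Directly: F = Gm₁m₂/r².
m₁ = 5.80×10^15 kg; m₂ = 26.8 t = 26800 kg; r = 1.50 mi = 2414 m; G = 6.674×10^-11 N·m²/kg².
F = 1780 N
1780 N × (1 kN / 1000 N) = 1.780 kN

1.78 kN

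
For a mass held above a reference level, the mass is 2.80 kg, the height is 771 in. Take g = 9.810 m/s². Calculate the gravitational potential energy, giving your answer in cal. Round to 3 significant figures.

129 cal

Directly: PE = mgh.
m = 2.80 kg; h = 771 in = 19.58 m; g = 9.810 m/s².
PE = 537.9 J
537.9 J × (1 cal / 4.184 J) = 128.6 cal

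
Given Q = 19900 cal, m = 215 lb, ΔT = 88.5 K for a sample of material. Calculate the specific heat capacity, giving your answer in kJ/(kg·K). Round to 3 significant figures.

0.00965 kJ/(kg·K)

Rearranging Q = m·c·ΔT for c: c = Q/(m·ΔT).
Q = 19900 cal = 83262 J; m = 215 lb = 97.52 kg; ΔT = 88.5 K.
c = 9.647 J/(kg·K)
9.647 J/(kg·K) × (1 kJ/(kg·K) / 1000 J/(kg·K)) = 0.009647 kJ/(kg·K)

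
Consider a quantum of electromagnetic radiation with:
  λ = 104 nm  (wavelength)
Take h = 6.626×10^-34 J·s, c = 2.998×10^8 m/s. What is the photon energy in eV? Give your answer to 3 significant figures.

E is given directly by: E = hc/λ.
λ = 104 nm = 1.040×10^-7 m; h = 6.626×10^-34 J·s; c = 2.998×10^8 m/s.
E = 1.910×10^-18 J
1.910×10^-18 J × (1 eV / 1.602×10^-19 J) = 11.92 eV

11.9 eV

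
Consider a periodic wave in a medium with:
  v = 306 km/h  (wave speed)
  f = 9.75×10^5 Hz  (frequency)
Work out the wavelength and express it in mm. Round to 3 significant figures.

Rearranging v = f·λ for λ: λ = v/f.
v = 306 km/h = 85.00 m/s; f = 9.75×10^5 Hz.
λ = 8.718×10^-5 m
8.718×10^-5 m × (1 mm / 0.001000 m) = 0.08718 mm

0.0872 mm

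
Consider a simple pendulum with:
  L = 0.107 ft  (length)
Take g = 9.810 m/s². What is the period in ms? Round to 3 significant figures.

362 ms

Directly: T = 2π√(L/g).
L = 0.107 ft = 0.03261 m; g = 9.810 m/s².
T = 0.3623 s
0.3623 s × (1 ms / 0.001000 s) = 362.3 ms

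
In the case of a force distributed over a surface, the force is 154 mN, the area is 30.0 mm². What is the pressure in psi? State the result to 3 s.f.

0.745 psi

Directly: P = F/A.
F = 154 mN = 0.1540 N; A = 30.0 mm² = 3.000×10^-5 m².
P = 5133 Pa
5133 Pa × (1 psi / 6895 Pa) = 0.7445 psi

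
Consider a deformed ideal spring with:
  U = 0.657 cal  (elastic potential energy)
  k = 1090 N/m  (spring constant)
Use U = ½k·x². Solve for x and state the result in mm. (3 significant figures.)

71.0 mm

Solving U = ½k·x² for x: x = √(2U/k).
U = 0.657 cal = 2.749 J; k = 1090 N/m.
x = 0.07102 m
0.07102 m × (1 mm / 0.001000 m) = 71.02 mm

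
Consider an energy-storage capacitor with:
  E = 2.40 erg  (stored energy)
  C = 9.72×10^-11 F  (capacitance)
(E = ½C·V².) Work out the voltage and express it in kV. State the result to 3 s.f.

0.0703 kV

Rearranging E = ½C·V² for V: V = √(2E/C).
E = 2.40 erg = 2.400×10^-7 J; C = 9.72×10^-11 F.
V = 70.27 V
70.27 V × (1 kV / 1000 V) = 0.07027 kV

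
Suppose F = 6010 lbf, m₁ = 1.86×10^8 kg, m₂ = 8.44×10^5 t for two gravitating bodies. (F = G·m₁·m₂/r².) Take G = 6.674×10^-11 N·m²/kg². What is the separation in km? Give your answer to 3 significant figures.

From Newton's law of gravitation: r = √(G·m₁m₂/F).
F = 6010 lbf = 26734 N; m₁ = 1.86×10^8 kg; m₂ = 8.44×10^5 t = 8.440×10^8 kg; G = 6.674×10^-11 N·m²/kg².
r = 19.80 m
19.80 m × (1 km / 1000 m) = 0.01980 km

0.0198 km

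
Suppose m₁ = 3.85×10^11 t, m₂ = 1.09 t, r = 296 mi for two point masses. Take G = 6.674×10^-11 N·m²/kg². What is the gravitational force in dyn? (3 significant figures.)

F is given directly by: F = Gm₁m₂/r².
m₁ = 3.85×10^11 t = 3.850×10^14 kg; m₂ = 1.09 t = 1090 kg; r = 296 mi = 4.764×10^5 m; G = 6.674×10^-11 N·m²/kg².
F = 1.234×10^-4 N
1.234×10^-4 N × (1 dyn / 1.000×10^-5 N) = 12.34 dyn

12.3 dyn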